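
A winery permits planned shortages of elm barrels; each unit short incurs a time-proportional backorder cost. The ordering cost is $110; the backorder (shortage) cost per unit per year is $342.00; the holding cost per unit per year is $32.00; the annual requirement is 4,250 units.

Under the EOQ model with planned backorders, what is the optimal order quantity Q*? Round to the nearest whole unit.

Q* = √(2DS/H) · √((H + b)/b)
   = √(2 × 4,250 × 110 / 32) · √((32 + 342) / 342)
   = 170.935 × 1.0457 ≈ 178.75

179 units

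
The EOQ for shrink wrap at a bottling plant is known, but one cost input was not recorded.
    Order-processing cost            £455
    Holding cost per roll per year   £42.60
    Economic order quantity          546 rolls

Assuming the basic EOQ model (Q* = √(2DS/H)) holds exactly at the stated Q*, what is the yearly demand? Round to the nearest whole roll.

13,956 rolls per year

Since Q* = (2DS/H)^½, squaring gives Q*²·H = 2DS.
D = Q²H / (2S) = 546² × 42.6 / (2 × 455) = 13,955.76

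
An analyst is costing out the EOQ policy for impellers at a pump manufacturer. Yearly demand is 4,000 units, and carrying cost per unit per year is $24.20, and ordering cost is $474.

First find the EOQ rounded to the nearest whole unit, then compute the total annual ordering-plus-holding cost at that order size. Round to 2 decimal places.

$9,579.48

2DS/H = 2·4,000·474/24.2 = 156,694.21
EOQ = √156,694.21 ≈ 395.85 → Q = 396 units
Orders/yr = 4,000/396 = 10.101; ordering cost = 10.101 × $474 = $4,787.88
Average inventory = 396/2 = 198; holding cost = 198 × $24.2 = $4,791.60
Total = $4,787.88 + $4,791.60 = $9,579.48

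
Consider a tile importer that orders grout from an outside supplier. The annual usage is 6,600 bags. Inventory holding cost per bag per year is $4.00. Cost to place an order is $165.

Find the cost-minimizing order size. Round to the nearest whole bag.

EOQ = √(2DS/H) = √(2 × 6,600 × 165 / 4)
    = √(544,500.00) ≈ 737.90

738 bags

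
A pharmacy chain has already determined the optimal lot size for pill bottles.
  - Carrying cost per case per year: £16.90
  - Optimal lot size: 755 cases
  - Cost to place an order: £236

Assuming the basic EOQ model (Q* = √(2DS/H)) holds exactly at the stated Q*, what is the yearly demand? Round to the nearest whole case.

EOQ relation: Q² = 2DS/H, so rearrange for the unknown.
D = Q²H / (2S) = 755² × 16.9 / (2 × 236) = 20,409.79

20,410 cases per year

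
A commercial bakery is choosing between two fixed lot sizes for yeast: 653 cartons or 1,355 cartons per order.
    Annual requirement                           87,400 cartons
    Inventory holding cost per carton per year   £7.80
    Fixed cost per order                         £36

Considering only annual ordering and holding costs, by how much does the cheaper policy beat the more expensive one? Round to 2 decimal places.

£241.49

For each Q, cost = (D/Q)·S + (Q/2)·H.
TC(653) = (87,400/653)×36 + (653/2)×7.8 = £7,365.08
TC(1,355) = (87,400/1,355)×36 + (1,355/2)×7.8 = £7,606.57
|ΔTC| = |£7,365.08 − £7,606.57| = £241.49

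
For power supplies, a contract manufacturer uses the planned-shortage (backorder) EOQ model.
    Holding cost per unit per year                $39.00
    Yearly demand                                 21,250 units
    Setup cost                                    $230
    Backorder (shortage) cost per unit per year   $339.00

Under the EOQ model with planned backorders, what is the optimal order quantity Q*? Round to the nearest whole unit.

529 units

Basic EOQ = √(2·21,250·230/39) = 500.641
Backorder adjustment √((H+b)/b) = √((39+339)/339) = 1.0560
Q* = 500.641 × 1.0560 ≈ 528.65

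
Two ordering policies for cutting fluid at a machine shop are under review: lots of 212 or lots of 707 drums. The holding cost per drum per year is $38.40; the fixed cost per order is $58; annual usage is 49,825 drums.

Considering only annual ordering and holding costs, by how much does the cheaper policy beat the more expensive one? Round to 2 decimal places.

Annual cost at Q: ordering D·S/Q plus holding Q·H/2.
TC(212) = (49,825/212)×58 + (212/2)×38.4 = $17,701.77
TC(707) = (49,825/707)×58 + (707/2)×38.4 = $17,661.88
|ΔTC| = |$17,701.77 − $17,661.88| = $39.89

$39.89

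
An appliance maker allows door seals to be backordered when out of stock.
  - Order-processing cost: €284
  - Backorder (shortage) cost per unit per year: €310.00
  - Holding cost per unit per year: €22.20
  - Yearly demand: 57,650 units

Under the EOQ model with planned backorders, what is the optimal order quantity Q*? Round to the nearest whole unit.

Q* = √(2DS/H) · √((H + b)/b)
   = √(2 × 57,650 × 284 / 22.2) · √((22.2 + 310) / 310)
   = 1,214.499 × 1.0352 ≈ 1,257.23

1,257 units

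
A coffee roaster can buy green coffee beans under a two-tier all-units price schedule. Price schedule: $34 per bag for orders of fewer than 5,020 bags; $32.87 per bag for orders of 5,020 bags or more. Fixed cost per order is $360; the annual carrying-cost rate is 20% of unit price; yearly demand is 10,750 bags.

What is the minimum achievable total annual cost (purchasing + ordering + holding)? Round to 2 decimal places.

$370,624.16

H₁ = 20%×$34 = $6.8000;  H₂ = 20%×$32.87 = $6.5740
EOQ₁ = √(2×10,750×360/6.8000) = 1,066.88  (< 5,020, feasible at tier 1)
EOQ₂ = √(2×10,750×360/6.5740) = 1,085.06  (< 5,020 → use Q = 5,020 at tier-2 price)
TC(tier 1 (EOQ₁), Q≈1,066.9) = $372,754.79
TC(tier 2, Q≈5,020.0) = $370,624.16
Minimum at tier 2: $370,624.16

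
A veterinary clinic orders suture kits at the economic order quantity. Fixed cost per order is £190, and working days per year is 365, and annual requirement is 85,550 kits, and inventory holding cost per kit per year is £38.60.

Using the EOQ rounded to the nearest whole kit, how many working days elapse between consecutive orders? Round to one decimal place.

Optimal lot size Q* = (2 × 85,550 × £190 / £38.6)^½ ≈ 917.72 → Q = 918 kits
T = Q/D × 365 days = 918/85,550 × 365 = 3.917 days

3.9 days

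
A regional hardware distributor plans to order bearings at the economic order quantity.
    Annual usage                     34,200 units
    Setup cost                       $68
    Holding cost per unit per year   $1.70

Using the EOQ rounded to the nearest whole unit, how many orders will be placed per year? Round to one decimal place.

20.7 orders per year

Optimal lot size Q* = (2 × 34,200 × $68 / $1.7)^½ ≈ 1,654.09 → Q = 1,654
Orders per year = D/Q = 34,200 / 1,654 = 20.677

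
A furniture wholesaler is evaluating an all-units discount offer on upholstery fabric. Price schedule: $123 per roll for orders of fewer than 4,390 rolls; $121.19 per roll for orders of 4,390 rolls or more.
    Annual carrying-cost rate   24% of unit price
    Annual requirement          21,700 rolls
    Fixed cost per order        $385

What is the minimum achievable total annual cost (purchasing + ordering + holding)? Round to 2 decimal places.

H₁ = 24%×$123 = $29.5200;  H₂ = 24%×$121.19 = $29.0856
EOQ₁ = √(2×21,700×385/29.5200) = 752.35  (< 4,390, feasible at tier 1)
EOQ₂ = √(2×21,700×385/29.0856) = 757.94  (< 4,390 → use Q = 4,390 at tier-2 price)
TC(tier 1 (EOQ₁), Q≈752.3) = $2,691,309.23
TC(tier 2, Q≈4,390.0) = $2,695,568.97
Minimum at tier 1 (EOQ₁): $2,691,309.23

$2,691,309.23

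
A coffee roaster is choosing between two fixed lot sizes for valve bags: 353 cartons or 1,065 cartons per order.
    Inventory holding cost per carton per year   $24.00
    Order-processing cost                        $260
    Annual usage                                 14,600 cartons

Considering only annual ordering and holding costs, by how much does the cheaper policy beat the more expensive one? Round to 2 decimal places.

For each Q, cost = (D/Q)·S + (Q/2)·H.
TC(353) = (14,600/353)×260 + (353/2)×24 = $14,989.54
TC(1,065) = (14,600/1,065)×260 + (1,065/2)×24 = $16,344.32
Cheaper: Q = 353.  Difference = $1,354.78

$1,354.78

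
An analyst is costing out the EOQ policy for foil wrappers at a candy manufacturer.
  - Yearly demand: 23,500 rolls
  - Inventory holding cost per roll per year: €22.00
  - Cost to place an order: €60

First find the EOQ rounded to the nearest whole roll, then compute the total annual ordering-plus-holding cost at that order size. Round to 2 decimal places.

€7,876.55

EOQ = √(2DS/H) = √(2 × 23,500 × 60 / 22)
    = √(128,181.82) ≈ 358.02 → Q = 358 rolls
Orders/yr = 23,500/358 = 65.642; ordering cost = 65.642 × €60 = €3,938.55
Average inventory = 358/2 = 179; holding cost = 179 × €22 = €3,938.00
Total = €3,938.55 + €3,938.00 = €7,876.55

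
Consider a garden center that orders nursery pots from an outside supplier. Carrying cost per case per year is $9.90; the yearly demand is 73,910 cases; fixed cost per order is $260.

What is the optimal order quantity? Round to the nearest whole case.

1,970 cases

2DS/H = 2·73,910·260/9.9 = 3,882,141.41
EOQ = √3,882,141.41 ≈ 1,970.32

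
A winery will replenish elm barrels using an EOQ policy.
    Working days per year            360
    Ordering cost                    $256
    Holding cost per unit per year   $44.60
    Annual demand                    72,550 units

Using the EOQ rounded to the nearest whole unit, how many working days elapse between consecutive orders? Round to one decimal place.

4.5 days

2DS/H = 2·72,550·256/44.6 = 832,860.99
EOQ = √832,860.99 ≈ 912.61 → Q = 913 units
T = Q/D × 360 days = 913/72,550 × 360 = 4.530 days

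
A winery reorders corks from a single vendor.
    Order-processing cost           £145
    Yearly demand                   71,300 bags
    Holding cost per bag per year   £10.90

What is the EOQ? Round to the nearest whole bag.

Optimal lot size Q* = (2 × 71,300 × £145 / £10.9)^½ ≈ 1,377.31

1,377 bags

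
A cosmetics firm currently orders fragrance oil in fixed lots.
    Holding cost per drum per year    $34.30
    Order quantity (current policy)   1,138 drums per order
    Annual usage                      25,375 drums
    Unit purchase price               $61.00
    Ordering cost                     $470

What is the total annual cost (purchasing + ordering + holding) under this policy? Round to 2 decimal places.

Ordering: D/Q × S = 25,375/1,138 × $470 = $10,480.01
Holding:  Q/2 × H = 1,138/2 × $34.3 = $19,516.70
Purchase cost = D·C = 25,375 × 61 = $1,547,875.00
Total = $10,480.01 + $19,516.70 + $1,547,875.00 = $1,577,871.71

$1,577,871.71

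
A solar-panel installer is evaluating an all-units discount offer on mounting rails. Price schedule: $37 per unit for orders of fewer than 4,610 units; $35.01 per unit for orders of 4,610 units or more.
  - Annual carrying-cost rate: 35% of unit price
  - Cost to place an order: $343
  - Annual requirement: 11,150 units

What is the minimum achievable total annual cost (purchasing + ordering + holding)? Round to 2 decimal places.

$419,435.42

H₁ = 35%×$37 = $12.9500;  H₂ = 35%×$35.01 = $12.2535
EOQ₁ = √(2×11,150×343/12.9500) = 768.54  (< 4,610, feasible at tier 1)
EOQ₂ = √(2×11,150×343/12.2535) = 790.08  (< 4,610 → use Q = 4,610 at tier-2 price)
TC(tier 1 (EOQ₁), Q≈768.5) = $422,502.55
TC(tier 2, Q≈4,610.0) = $419,435.42
Minimum at tier 2: $419,435.42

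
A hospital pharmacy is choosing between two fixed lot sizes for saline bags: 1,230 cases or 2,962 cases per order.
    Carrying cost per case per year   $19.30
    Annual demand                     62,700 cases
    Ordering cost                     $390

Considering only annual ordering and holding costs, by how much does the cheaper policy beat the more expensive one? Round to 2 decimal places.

$5,088.88

Annual cost at Q: ordering D·S/Q plus holding Q·H/2.
TC(1,230) = (62,700/1,230)×390 + (1,230/2)×19.3 = $31,749.99
TC(2,962) = (62,700/2,962)×390 + (2,962/2)×19.3 = $36,838.87
Lots of 1,230 are cheaper by $5,088.88.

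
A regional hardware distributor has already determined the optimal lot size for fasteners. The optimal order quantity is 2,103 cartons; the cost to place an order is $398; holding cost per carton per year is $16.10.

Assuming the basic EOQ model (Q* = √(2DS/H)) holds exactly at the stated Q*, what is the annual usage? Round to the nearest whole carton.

Since Q* = (2DS/H)^½, squaring gives Q*²·H = 2DS.
D = Q²H / (2S) = 2,103² × 16.1 / (2 × 398) = 89,452.27

89,452 cartons per year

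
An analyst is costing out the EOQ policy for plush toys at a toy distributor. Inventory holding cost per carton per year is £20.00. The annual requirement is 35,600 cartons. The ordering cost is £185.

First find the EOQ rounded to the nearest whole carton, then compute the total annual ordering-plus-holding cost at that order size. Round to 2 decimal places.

£16,230.84

Q* = √(2·D·S / H) = √(2·35,600·185 / 20) = √658,600.0 ≈ 811.54 → Q = 812 cartons
Ordering: D/Q × S = 35,600/812 × £185 = £8,110.84
Holding:  Q/2 × H = 812/2 × £20 = £8,120.00
Total = £8,110.84 + £8,120.00 = £16,230.84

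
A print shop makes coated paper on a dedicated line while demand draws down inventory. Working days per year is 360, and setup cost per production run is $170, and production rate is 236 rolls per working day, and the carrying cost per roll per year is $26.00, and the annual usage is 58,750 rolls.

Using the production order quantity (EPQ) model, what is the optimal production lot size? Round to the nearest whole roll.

1,578 rolls

d = 58,750/360 = 163.1944 rolls/day;  effective holding cost H(1 − d/p) = 26·(1 − 163.1944/236) = 8.02095
Q* = √(2DS / H_eff) = √(2·58,750·170 / 8.02095) ≈ 1,578.09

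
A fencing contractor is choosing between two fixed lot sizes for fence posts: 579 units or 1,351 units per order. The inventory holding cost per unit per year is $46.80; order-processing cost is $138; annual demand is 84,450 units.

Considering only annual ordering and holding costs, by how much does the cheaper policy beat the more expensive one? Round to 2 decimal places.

Annual cost at Q: ordering D·S/Q plus holding Q·H/2.
TC(579) = (84,450/579)×138 + (579/2)×46.8 = $33,676.58
TC(1,351) = (84,450/1,351)×138 + (1,351/2)×46.8 = $40,239.68
Cheaper: Q = 579.  Difference = $6,563.10

$6,563.10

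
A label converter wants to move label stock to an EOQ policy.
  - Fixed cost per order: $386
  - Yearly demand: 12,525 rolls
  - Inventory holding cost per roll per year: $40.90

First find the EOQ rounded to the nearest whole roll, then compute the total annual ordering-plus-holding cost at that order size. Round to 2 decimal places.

$19,886.54

2DS/H = 2·12,525·386/40.9 = 236,413.20
EOQ = √236,413.20 ≈ 486.22 → Q = 486 rolls
Ordering: D/Q × S = 12,525/486 × $386 = $9,947.84
Holding:  Q/2 × H = 486/2 × $40.9 = $9,938.70
Total = $9,947.84 + $9,938.70 = $19,886.54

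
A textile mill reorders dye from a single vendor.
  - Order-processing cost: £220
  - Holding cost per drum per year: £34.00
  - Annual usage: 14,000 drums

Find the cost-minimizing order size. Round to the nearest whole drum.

426 drums

Optimal lot size Q* = (2 × 14,000 × £220 / £34)^½ ≈ 425.65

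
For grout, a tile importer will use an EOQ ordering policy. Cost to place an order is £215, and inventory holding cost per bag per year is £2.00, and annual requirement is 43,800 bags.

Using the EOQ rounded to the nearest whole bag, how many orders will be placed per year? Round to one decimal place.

Optimal lot size Q* = (2 × 43,800 × £215 / £2)^½ ≈ 3,068.71 → Q = 3,069
Orders per year = D/Q = 43,800 / 3,069 = 14.272

14.3 orders per year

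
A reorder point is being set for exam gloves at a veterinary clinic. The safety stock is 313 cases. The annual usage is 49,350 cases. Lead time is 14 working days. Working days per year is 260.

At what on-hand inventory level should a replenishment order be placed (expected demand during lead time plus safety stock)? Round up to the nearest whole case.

Daily demand d = 49,350 / 260 = 189.808 cases/day
Demand during lead time = 189.808 × 14 = 2,657.31
Reorder point = 2,657.31 + 313 = 2,970.31 → round up

2,971 cases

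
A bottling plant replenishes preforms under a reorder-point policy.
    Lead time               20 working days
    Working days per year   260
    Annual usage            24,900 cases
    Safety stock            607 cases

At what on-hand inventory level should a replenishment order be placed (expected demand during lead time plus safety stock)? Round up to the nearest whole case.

2,523 cases

Daily demand d = 24,900 / 260 = 95.769 cases/day
Demand during lead time = 95.769 × 20 = 1,915.38
Reorder point = 1,915.38 + 607 = 2,522.38 → round up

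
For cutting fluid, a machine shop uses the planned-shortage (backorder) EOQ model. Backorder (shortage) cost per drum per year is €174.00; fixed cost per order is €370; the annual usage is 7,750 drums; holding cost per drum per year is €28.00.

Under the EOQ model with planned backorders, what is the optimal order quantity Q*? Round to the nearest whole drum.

488 drums

Basic EOQ = √(2·7,750·370/28) = 452.572
Backorder adjustment √((H+b)/b) = √((28+174)/174) = 1.0775
Q* = 452.572 × 1.0775 ≈ 487.63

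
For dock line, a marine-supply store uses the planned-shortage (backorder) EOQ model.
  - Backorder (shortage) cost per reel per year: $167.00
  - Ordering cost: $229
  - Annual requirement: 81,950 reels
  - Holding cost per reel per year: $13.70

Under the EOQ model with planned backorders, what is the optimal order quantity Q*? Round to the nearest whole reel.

Q* = √(2DS/H) · √((H + b)/b)
   = √(2 × 81,950 × 229 / 13.7) · √((13.7 + 167) / 167)
   = 1,655.186 × 1.0402 ≈ 1,721.74

1,722 reels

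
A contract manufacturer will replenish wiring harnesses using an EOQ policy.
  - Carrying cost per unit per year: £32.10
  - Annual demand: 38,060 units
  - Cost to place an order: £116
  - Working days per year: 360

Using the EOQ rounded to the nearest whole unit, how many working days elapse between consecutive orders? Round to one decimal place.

5.0 days

2DS/H = 2·38,060·116/32.1 = 275,075.39
EOQ = √275,075.39 ≈ 524.48 → Q = 524 units
T = Q/D × 360 days = 524/38,060 × 360 = 4.956 days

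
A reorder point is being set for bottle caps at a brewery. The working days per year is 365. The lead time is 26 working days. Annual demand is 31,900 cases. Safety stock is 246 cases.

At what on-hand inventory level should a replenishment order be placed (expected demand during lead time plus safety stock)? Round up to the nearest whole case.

Daily demand d = 31,900 / 365 = 87.397 cases/day
Demand during lead time = 87.397 × 26 = 2,272.33
Reorder point = 2,272.33 + 246 = 2,518.33 → round up

2,519 cases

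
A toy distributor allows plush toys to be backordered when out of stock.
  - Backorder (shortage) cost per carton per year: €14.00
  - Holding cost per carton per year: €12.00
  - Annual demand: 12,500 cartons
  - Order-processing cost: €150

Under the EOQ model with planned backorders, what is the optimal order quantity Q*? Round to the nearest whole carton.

Basic EOQ = √(2·12,500·150/12) = 559.017
Backorder adjustment √((H+b)/b) = √((12+14)/14) = 1.3628
Q* = 559.017 × 1.3628 ≈ 761.81

762 cartons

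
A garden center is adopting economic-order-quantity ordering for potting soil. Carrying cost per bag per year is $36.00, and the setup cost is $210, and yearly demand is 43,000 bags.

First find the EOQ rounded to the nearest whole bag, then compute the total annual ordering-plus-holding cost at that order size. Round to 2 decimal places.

$25,498.24

EOQ = √(2DS/H) = √(2 × 43,000 × 210 / 36)
    = √(501,666.67) ≈ 708.28 → Q = 708 bags
Annual ordering cost = (D/Q)·S = (43,000/708) × 210 = $12,754.24
Annual holding cost  = (Q/2)·H = (708/2) × 36 = $12,744.00
Total = $12,754.24 + $12,744.00 = $25,498.24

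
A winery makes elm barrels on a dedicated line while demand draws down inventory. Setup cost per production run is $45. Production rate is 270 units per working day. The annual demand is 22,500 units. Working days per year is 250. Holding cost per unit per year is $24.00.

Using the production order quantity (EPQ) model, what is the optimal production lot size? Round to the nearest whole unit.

d = 22,500/250 = 90.0000 units/day;  effective holding cost H(1 − d/p) = 24·(1 − 90.0000/270) = 16.00000
Q* = √(2DS / H_eff) = √(2·22,500·45 / 16.00000) ≈ 355.76

356 units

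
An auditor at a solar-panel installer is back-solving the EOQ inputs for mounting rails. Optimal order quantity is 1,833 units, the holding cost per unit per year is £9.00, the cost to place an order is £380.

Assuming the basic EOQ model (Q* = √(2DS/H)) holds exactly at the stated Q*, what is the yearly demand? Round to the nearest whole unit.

39,788 units per year

From Q* = √(2DS/H) ⇒ Q*² = 2DS/H.
D = Q²H / (2S) = 1,833² × 9 / (2 × 380) = 39,788.16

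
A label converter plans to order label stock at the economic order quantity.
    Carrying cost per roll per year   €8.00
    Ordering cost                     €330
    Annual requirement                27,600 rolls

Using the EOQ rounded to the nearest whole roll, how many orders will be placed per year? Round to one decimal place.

Optimal lot size Q* = (2 × 27,600 × €330 / €8)^½ ≈ 1,508.97 → Q = 1,509
Orders per year = D/Q = 27,600 / 1,509 = 18.290

18.3 orders per year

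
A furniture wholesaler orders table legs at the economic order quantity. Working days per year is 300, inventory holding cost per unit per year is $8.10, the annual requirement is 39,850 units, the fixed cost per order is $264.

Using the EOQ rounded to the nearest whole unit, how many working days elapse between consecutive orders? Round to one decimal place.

12.1 days

Optimal lot size Q* = (2 × 39,850 × $264 / $8.1)^½ ≈ 1,611.72 → Q = 1,612 units
Days between orders = 300 / (D/Q) = 300 / 24.721 ≈ 12.136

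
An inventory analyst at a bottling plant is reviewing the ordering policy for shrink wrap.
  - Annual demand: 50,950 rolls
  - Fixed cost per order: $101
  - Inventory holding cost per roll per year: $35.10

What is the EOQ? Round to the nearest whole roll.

541 rolls

Q* = √(2·D·S / H) = √(2·50,950·101 / 35.1) = √293,216.5 ≈ 541.49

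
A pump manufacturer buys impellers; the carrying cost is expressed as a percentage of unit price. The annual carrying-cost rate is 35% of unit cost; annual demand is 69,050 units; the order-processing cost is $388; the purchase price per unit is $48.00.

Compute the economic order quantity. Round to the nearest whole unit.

H = i·C = 0.35 × $48 = $16.8000 per unit-year
EOQ = √(2DS/H) = √(2 × 69,050 × 388 / 16.8)
    = √(3,189,452.38) ≈ 1,785.90

1,786 units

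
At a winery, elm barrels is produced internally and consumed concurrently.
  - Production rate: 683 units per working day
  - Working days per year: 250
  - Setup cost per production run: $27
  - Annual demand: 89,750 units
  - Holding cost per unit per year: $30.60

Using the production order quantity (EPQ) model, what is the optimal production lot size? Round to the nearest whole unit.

578 units

d = 89,750/250 = 359.0000 units/day;  effective holding cost H(1 − d/p) = 30.6·(1 − 359.0000/683) = 14.51596
Q* = √(2DS / H_eff) = √(2·89,750·27 / 14.51596) ≈ 577.82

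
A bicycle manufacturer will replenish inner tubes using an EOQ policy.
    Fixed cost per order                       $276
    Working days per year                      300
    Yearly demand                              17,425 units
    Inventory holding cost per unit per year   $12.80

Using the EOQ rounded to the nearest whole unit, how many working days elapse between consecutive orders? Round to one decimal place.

Q* = √(2·D·S / H) = √(2·17,425·276 / 12.8) = √751,453.1 ≈ 866.86 → Q = 867 units
Cycle time = (working days × Q)/D = (300 × 867) / 17,425 = 14.927 days

14.9 days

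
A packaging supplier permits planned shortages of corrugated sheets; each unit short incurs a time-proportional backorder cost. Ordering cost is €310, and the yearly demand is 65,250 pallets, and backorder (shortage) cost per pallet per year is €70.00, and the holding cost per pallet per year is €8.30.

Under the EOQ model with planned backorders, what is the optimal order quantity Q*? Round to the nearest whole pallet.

Basic EOQ = √(2·65,250·310/8.3) = 2,207.736
Backorder adjustment √((H+b)/b) = √((8.3+70)/70) = 1.0576
Q* = 2,207.736 × 1.0576 ≈ 2,334.96

2,335 pallets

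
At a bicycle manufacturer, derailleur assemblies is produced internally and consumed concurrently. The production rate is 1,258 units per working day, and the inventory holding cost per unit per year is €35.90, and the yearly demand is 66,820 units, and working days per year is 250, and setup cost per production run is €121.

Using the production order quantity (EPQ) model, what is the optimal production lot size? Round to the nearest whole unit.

756 units

Daily demand d = 66,820/250 = 267.280; p = 1258; 1 − d/p = 0.78754
EPQ = √(2DS / (H(1 − d/p)))
    = √(2 × 66,820 × 121 / (35.9 × 0.78754)) ≈ 756.27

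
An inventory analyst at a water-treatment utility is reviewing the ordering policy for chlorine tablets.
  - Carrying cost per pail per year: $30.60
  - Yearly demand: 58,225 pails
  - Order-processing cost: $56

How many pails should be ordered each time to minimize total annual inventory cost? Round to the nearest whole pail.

Q* = √(2·D·S / H) = √(2·58,225·56 / 30.6) = √213,111.1 ≈ 461.64

462 pails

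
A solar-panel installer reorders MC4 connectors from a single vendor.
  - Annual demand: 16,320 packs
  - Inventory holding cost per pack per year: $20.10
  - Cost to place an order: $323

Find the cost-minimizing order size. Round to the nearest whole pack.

Optimal lot size Q* = (2 × 16,320 × $323 / $20.1)^½ ≈ 724.23

724 packs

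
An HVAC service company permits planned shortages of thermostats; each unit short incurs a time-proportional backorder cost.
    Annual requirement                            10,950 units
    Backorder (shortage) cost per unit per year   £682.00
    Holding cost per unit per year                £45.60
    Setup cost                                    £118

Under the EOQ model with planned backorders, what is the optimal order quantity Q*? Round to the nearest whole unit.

Q* = √(2DS/H) · √((H + b)/b)
   = √(2 × 10,950 × 118 / 45.6) · √((45.6 + 682) / 682)
   = 238.057 × 1.0329 ≈ 245.89

246 units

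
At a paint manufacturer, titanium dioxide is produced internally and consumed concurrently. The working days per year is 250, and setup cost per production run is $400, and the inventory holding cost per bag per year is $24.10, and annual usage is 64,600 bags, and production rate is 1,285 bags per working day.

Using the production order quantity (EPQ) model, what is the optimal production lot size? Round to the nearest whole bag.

1,638 bags

Daily demand d = 64,600/250 = 258.400; p = 1285; 1 − d/p = 0.79891
EPQ = √(2DS / (H(1 − d/p)))
    = √(2 × 64,600 × 400 / (24.1 × 0.79891)) ≈ 1,638.34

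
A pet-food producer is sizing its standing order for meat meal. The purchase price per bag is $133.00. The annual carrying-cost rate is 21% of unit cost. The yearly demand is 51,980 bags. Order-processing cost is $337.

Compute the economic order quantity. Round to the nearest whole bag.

Carrying cost H = $133 × 21% = $27.9300/bag/yr
EOQ = √(2DS/H) = √(2 × 51,980 × 337 / 27.93)
    = √(1,254,368.78) ≈ 1,119.99

1,120 bags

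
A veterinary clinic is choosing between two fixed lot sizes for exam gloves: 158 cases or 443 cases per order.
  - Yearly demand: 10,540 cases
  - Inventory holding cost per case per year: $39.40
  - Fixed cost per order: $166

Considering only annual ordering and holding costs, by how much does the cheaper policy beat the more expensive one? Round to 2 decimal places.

Annual cost at Q: ordering D·S/Q plus holding Q·H/2.
TC(158) = (10,540/158)×166 + (158/2)×39.4 = $14,186.27
TC(443) = (10,540/443)×166 + (443/2)×39.4 = $12,676.63
Lots of 443 are cheaper by $1,509.64.

$1,509.64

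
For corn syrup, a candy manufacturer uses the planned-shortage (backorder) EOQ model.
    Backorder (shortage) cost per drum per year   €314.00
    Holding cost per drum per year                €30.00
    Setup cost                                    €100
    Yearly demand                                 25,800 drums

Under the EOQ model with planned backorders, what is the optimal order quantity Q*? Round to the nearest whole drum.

Q* = √(2DS/H) · √((H + b)/b)
   = √(2 × 25,800 × 100 / 30) · √((30 + 314) / 314)
   = 414.729 × 1.0467 ≈ 434.09

434 drums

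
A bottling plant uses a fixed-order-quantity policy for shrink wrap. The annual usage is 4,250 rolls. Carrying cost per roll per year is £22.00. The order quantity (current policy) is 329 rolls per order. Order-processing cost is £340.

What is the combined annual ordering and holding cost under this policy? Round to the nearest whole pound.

£8,011

Ordering: D/Q × S = 4,250/329 × £340 = £4,392.10
Holding:  Q/2 × H = 329/2 × £22 = £3,619.00
Total = £4,392.10 + £3,619.00 = £8,011.10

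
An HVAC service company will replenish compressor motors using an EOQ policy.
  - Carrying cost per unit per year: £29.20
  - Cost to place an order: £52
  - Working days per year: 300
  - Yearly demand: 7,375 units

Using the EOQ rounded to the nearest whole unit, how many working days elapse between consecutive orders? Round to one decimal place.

Optimal lot size Q* = (2 × 7,375 × £52 / £29.2)^½ ≈ 162.07 → Q = 162 units
T = Q/D × 300 days = 162/7,375 × 300 = 6.590 days

6.6 days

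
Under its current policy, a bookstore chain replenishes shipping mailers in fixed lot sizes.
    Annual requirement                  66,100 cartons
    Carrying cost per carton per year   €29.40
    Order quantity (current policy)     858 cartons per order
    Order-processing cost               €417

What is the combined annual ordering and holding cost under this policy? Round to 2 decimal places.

€44,738.12

Annual ordering cost = (D/Q)·S = (66,100/858) × 417 = €32,125.52
Annual holding cost  = (Q/2)·H = (858/2) × 29.4 = €12,612.60
Total = €32,125.52 + €12,612.60 = €44,738.12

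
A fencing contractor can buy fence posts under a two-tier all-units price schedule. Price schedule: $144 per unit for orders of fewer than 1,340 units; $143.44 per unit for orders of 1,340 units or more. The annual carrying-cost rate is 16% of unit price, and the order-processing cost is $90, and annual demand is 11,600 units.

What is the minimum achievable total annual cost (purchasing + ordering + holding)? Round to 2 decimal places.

$1,677,335.96

H₁ = 16%×$144 = $23.0400;  H₂ = 16%×$143.44 = $22.9504
EOQ₁ = √(2×11,600×90/23.0400) = 301.04  (< 1,340, feasible at tier 1)
EOQ₂ = √(2×11,600×90/22.9504) = 301.63  (< 1,340 → use Q = 1,340 at tier-2 price)
TC(tier 1 (EOQ₁), Q≈301.0) = $1,677,335.96
TC(tier 2, Q≈1,340.0) = $1,680,059.87
Minimum at tier 1 (EOQ₁): $1,677,335.96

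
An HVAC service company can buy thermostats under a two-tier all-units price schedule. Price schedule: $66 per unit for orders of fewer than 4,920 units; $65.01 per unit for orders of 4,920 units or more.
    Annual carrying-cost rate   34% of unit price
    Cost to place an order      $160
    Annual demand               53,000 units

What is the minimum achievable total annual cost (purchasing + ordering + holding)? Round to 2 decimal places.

$3,501,627.94

H₁ = 34%×$66 = $22.4400;  H₂ = 34%×$65.01 = $22.1034
EOQ₁ = √(2×53,000×160/22.4400) = 869.36  (< 4,920, feasible at tier 1)
EOQ₂ = √(2×53,000×160/22.1034) = 875.96  (< 4,920 → use Q = 4,920 at tier-2 price)
TC(tier 1 (EOQ₁), Q≈869.4) = $3,517,508.52
TC(tier 2, Q≈4,920.0) = $3,501,627.94
Minimum at tier 2: $3,501,627.94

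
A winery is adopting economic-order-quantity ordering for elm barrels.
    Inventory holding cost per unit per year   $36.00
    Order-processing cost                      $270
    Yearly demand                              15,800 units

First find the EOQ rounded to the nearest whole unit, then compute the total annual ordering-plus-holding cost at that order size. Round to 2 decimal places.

Q* = √(2·D·S / H) = √(2·15,800·270 / 36) = √237,000.0 ≈ 486.83 → Q = 487 units
Orders/yr = 15,800/487 = 32.444; ordering cost = 32.444 × $270 = $8,759.75
Average inventory = 487/2 = 243.5; holding cost = 243.5 × $36 = $8,766.00
Total = $8,759.75 + $8,766.00 = $17,525.75

$17,525.75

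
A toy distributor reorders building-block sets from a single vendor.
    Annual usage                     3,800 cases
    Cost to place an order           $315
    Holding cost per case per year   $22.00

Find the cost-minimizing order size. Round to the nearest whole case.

EOQ = √(2DS/H) = √(2 × 3,800 × 315 / 22)
    = √(108,818.18) ≈ 329.88

330 cases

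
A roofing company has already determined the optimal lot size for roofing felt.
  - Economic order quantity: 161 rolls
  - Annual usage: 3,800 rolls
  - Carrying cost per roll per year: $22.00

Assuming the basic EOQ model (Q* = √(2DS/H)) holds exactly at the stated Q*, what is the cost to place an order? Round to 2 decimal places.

$75.03

Since Q* = (2DS/H)^½, squaring gives Q*²·H = 2DS.
S = Q²H / (2D) = 161² × 22 / (2 × 3,800) = 75.0345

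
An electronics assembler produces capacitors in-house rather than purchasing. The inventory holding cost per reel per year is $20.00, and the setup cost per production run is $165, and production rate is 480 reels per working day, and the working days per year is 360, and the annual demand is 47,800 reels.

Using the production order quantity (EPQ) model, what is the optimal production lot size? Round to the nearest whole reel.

Daily demand d = 47,800/360 = 132.778; p = 480; 1 − d/p = 0.72338
EPQ = √(2DS / (H(1 − d/p)))
    = √(2 × 47,800 × 165 / (20 × 0.72338)) ≈ 1,044.17

1,044 reels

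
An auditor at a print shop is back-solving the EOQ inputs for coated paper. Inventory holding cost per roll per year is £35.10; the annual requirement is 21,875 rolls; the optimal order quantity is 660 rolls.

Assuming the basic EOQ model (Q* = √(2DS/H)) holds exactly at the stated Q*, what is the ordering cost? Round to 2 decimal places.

£349.48

EOQ relation: Q² = 2DS/H, so rearrange for the unknown.
S = Q²H / (2D) = 660² × 35.1 / (2 × 21,875) = 349.4757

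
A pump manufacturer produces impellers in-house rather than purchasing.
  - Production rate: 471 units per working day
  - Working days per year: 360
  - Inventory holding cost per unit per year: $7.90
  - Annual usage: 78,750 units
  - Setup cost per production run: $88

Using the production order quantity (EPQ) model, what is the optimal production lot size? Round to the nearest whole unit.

d = 78,750/360 = 218.7500 units/day;  effective holding cost H(1 − d/p) = 7.9·(1 − 218.7500/471) = 4.23094
Q* = √(2DS / H_eff) = √(2·78,750·88 / 4.23094) ≈ 1,809.93

1,810 units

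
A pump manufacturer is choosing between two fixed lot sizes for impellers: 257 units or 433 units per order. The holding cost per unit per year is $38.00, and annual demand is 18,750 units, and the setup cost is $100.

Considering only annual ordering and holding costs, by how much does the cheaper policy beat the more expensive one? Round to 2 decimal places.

$378.53

For each Q, cost = (D/Q)·S + (Q/2)·H.
TC(257) = (18,750/257)×100 + (257/2)×38 = $12,178.72
TC(433) = (18,750/433)×100 + (433/2)×38 = $12,557.25
Cheaper: Q = 257.  Difference = $378.53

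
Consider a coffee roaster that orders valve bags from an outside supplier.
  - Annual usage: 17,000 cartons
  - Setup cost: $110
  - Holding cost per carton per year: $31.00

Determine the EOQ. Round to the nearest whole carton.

Optimal lot size Q* = (2 × 17,000 × $110 / $31)^½ ≈ 347.34

347 cartons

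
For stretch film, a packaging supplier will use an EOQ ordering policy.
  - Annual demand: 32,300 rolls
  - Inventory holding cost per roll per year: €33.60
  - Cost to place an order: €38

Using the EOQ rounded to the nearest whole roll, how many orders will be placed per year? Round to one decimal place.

119.6 orders per year

Optimal lot size Q* = (2 × 32,300 × €38 / €33.6)^½ ≈ 270.30 → Q = 270
Orders per year = D/Q = 32,300 / 270 = 119.630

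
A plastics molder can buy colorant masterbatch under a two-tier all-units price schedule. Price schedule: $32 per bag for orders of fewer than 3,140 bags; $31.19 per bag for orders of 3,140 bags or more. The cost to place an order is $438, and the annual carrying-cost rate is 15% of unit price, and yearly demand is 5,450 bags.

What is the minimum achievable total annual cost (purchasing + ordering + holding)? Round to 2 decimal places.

H₁ = 15%×$32 = $4.8000;  H₂ = 15%×$31.19 = $4.6785
EOQ₁ = √(2×5,450×438/4.8000) = 997.31  (< 3,140, feasible at tier 1)
EOQ₂ = √(2×5,450×438/4.6785) = 1,010.18  (< 3,140 → use Q = 3,140 at tier-2 price)
TC(tier 1 (EOQ₁), Q≈997.3) = $179,187.08
TC(tier 2, Q≈3,140.0) = $178,090.97
Minimum at tier 2: $178,090.97

$178,090.97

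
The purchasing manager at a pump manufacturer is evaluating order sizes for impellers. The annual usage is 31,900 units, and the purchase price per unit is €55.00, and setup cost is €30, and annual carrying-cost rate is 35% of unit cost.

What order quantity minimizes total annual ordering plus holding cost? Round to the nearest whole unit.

H = i·C = 0.35 × €55 = €19.2500 per unit-year
Q* = √(2·D·S / H) = √(2·31,900·30 / 19.25) = √99,428.6 ≈ 315.32

315 units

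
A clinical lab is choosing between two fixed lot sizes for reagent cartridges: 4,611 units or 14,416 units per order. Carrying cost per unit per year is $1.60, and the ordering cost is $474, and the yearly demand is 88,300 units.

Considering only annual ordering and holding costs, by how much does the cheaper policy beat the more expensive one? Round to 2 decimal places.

$1,670.28

TC(Q) = (D/Q)S + (Q/2)H
TC(4,611) = (88,300/4,611)×474 + (4,611/2)×1.6 = $12,765.83
TC(14,416) = (88,300/14,416)×474 + (14,416/2)×1.6 = $14,436.12
Lots of 4,611 are cheaper by $1,670.28.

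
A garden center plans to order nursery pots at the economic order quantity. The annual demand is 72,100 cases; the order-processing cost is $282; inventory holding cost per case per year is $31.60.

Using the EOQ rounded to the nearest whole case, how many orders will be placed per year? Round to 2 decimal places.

63.58 orders per year

Optimal lot size Q* = (2 × 72,100 × $282 / $31.6)^½ ≈ 1,134.39 → Q = 1,134
Orders per year = D/Q = 72,100 / 1,134 = 63.580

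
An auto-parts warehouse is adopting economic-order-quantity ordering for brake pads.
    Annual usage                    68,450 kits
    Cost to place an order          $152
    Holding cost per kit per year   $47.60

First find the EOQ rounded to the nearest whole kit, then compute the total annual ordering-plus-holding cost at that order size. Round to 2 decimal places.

$31,472.19

Q* = √(2·D·S / H) = √(2·68,450·152 / 47.6) = √437,159.7 ≈ 661.18 → Q = 661 kits
Ordering: D/Q × S = 68,450/661 × $152 = $15,740.39
Holding:  Q/2 × H = 661/2 × $47.6 = $15,731.80
Total = $15,740.39 + $15,731.80 = $31,472.19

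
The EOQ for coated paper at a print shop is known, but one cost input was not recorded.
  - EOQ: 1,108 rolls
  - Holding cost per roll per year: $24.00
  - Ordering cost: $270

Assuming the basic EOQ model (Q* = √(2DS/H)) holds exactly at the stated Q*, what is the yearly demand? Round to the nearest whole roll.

54,563 rolls per year

EOQ relation: Q² = 2DS/H, so rearrange for the unknown.
D = Q²H / (2S) = 1,108² × 24 / (2 × 270) = 54,562.84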